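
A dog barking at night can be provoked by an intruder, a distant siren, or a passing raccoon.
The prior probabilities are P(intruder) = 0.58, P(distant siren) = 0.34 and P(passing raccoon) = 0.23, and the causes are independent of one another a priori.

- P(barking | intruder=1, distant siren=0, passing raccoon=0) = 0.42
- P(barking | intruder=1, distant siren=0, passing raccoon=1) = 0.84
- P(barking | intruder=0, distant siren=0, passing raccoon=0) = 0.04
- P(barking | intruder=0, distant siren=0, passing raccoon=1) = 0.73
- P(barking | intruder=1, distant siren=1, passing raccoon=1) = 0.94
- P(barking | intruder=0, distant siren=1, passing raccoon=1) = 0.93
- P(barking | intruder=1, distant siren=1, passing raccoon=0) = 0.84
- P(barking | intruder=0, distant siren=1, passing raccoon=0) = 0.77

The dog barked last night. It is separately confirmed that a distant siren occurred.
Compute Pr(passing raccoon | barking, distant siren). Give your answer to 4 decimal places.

Pr(passing raccoon | barking, distant siren) ≈ 0.2564

P(barking | distant siren) = 0.77×0.42×0.77 + 0.93×0.42×0.23 + 0.84×0.58×0.77 + 0.94×0.58×0.23 = 0.249018 + 0.089838 + 0.375144 + 0.125396 = 0.839396
Restricting to configurations with passing raccoon present: 0.089838 + 0.125396 = 0.215234.
So P(passing raccoon | barking, distant siren) = 0.215234/0.839396 ≈ 0.2564.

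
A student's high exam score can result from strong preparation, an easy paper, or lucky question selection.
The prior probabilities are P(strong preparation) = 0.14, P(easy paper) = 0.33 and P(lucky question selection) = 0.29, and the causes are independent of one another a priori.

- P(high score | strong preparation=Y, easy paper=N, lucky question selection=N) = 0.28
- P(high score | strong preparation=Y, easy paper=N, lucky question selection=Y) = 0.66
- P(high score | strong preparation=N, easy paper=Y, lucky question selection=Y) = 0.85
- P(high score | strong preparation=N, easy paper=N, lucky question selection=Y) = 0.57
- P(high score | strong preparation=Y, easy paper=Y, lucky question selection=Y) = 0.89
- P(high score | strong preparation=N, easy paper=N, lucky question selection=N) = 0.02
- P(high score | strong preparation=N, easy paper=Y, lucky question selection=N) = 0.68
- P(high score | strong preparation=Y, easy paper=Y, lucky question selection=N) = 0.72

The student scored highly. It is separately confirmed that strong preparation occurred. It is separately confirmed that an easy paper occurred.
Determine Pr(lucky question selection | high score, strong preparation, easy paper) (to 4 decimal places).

Pr(lucky question selection | high score, strong preparation, easy paper) ≈ 0.3355

P(high score | strong preparation, easy paper) = 0.72·0.71 + 0.89·0.29 = 0.511200 + 0.258100 = 0.769300
Of this, 0.258100 comes from 0.89·0.29 (the lucky question selection=true cases).
So P(lucky question selection | high score, strong preparation, easy paper) = 0.258100/0.769300 ≈ 0.3355.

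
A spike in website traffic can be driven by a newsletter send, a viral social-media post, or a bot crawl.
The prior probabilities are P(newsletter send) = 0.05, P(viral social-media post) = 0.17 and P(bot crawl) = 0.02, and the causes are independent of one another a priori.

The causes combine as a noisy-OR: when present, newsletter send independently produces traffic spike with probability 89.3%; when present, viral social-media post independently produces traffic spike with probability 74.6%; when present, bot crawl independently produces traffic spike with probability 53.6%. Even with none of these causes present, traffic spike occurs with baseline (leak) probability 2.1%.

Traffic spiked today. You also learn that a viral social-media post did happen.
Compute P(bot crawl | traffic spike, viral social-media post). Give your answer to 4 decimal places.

Under noisy-OR, P(traffic spike | causes) = 1 − (1−0.021)·∏(1−qᵢ) over the active causes.
Numerator (weight on configurations with bot crawl): 0.016808 + 0.000988 = 0.017796
Denominator P(traffic spike | viral social-media post): 0.751334·0.95·0.98 + 0.884619·0.95·0.02 + 0.973393·0.05·0.98 + 0.987654·0.05·0.02 = 0.764984
P(bot crawl | traffic spike, viral social-media post) = 0.017796/0.764984 ≈ 0.0233

P(bot crawl | traffic spike, viral social-media post) ≈ 0.0233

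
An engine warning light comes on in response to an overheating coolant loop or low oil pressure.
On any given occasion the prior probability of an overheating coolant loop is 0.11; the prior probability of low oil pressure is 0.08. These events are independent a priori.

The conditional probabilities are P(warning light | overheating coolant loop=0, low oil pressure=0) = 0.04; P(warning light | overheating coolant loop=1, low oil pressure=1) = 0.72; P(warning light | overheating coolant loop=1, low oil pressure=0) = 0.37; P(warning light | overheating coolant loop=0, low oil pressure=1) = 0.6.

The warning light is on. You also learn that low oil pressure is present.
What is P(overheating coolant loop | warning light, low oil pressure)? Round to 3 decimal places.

P(overheating coolant loop | warning light, low oil pressure) ≈ 0.129

Enumerate both values of overheating coolant loop and weight by the priors:
  P(warning light | low oil pressure) = 0.6·0.89 + 0.72·0.11
        = 0.534000 + 0.079200 = 0.613200
The terms with overheating coolant loop present sum to 0.079200, so
  P(overheating coolant loop | warning light, low oil pressure) = 0.079200 / 0.613200 ≈ 0.129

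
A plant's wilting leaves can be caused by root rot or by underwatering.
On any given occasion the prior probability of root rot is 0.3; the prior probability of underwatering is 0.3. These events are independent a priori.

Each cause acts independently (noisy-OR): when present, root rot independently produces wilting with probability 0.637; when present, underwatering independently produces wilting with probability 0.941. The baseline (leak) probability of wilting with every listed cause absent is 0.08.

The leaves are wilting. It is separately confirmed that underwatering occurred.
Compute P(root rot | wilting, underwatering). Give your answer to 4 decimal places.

Under noisy-OR, P(wilting | causes) = 1 − (1−0.08)·∏(1−qᵢ) over the active causes.
Sum P(wilting|·) weighted by the priors over both values of root rot:
  P(wilting | underwatering) = 0.94572*0.7 + 0.980296*0.3
        = 0.662004 + 0.294089 = 0.956093
The terms with root rot present sum to 0.294089, so
  P(root rot | wilting, underwatering) = 0.294089 / 0.956093 ≈ 0.3076

P(root rot | wilting, underwatering) ≈ 0.3076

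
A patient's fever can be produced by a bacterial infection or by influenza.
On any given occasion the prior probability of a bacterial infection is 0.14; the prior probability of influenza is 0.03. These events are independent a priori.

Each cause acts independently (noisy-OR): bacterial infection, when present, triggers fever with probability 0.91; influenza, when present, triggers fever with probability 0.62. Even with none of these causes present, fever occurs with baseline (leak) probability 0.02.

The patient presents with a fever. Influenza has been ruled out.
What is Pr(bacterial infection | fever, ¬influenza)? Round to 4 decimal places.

Pr(bacterial infection | fever, ¬influenza) ≈ 0.8813

Under noisy-OR, P(fever | causes) = 1 − (1−0.02)·∏(1−qᵢ) over the active causes.
Weight on bacterial infection=true, given the evidence: 0.9118×0.14 = 0.127652
The normalizing constant is 0.02×0.86 + 0.9118×0.14 = 0.144852
Posterior = 0.127652 / 0.144852 ≈ 0.8813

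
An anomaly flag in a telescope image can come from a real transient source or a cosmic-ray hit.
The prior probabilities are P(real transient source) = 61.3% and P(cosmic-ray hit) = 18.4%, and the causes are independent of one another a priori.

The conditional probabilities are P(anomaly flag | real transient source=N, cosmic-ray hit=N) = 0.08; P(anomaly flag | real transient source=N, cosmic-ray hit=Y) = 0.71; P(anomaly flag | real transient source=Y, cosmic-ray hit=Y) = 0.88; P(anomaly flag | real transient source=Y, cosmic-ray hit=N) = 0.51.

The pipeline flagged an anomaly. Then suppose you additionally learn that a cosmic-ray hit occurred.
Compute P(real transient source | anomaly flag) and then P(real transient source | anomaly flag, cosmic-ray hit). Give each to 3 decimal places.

P(real transient source | anomaly flag) ≈ 0.824; P(real transient source | anomaly flag, cosmic-ray hit) ≈ 0.663

P(anomaly flag) = 0.08*0.387*0.816 + 0.71*0.387*0.184 + 0.51*0.613*0.816 + 0.88*0.613*0.184 = 0.025263 + 0.050558 + 0.255106 + 0.099257 = 0.430184
The real transient source-present share is 0.255106 + 0.099257 = 0.354363.
Hence the posterior is 0.354363/0.430184 ≈ 0.824.

Now also conditioning on cosmic-ray hit=true:
P(anomaly flag | cosmic-ray hit) = 0.71·0.387 + 0.88·0.613 = 0.274770 + 0.539440 = 0.814210
Of this, 0.539440 comes from 0.88·0.613 (the real transient source=true cases).
Hence the posterior is 0.539440/0.814210 ≈ 0.663.
Conditioning on cosmic-ray hit lowers the posterior on real transient source: the classic explaining-away effect in a common-effect structure.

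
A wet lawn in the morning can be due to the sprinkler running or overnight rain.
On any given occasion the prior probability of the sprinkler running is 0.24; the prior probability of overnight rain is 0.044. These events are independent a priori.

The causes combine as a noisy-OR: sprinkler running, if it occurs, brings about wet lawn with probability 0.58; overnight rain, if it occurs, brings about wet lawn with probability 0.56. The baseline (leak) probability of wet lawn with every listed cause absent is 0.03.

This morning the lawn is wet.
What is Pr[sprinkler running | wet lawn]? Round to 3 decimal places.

Under noisy-OR, P(wet lawn | causes) = 1 − (1−0.03)·∏(1−qᵢ) over the active causes.
P(wet lawn) = 0.03*0.76*0.956 + 0.5732*0.76*0.044 + 0.5926*0.24*0.956 + 0.820744*0.24*0.044 = 0.021797 + 0.019168 + 0.135966 + 0.008667 = 0.185598
Of this, 0.144633 comes from 0.135966 + 0.008667 (the sprinkler running=true cases).
Hence the posterior is 0.144633/0.185598 ≈ 0.779.

Pr[sprinkler running | wet lawn] ≈ 0.779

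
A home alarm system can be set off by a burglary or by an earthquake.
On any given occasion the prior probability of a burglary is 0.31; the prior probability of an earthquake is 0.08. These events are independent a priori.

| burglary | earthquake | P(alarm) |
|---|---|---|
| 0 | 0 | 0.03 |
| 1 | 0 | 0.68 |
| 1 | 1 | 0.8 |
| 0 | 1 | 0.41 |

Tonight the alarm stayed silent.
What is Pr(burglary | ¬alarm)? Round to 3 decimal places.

Pr(burglary | ¬alarm) ≈ 0.129

By total probability over the 4 (burglary, earthquake) configurations:
  P(¬alarm) = 0.97·0.69·0.92 + 0.59·0.69·0.08 + 0.32·0.31·0.92 + 0.2·0.31·0.08
        = 0.615756 + 0.032568 + 0.091264 + 0.004960 = 0.744548
Keeping only the burglary-present terms gives 0.096224, so
  P(burglary | ¬alarm) = 0.096224 / 0.744548 ≈ 0.129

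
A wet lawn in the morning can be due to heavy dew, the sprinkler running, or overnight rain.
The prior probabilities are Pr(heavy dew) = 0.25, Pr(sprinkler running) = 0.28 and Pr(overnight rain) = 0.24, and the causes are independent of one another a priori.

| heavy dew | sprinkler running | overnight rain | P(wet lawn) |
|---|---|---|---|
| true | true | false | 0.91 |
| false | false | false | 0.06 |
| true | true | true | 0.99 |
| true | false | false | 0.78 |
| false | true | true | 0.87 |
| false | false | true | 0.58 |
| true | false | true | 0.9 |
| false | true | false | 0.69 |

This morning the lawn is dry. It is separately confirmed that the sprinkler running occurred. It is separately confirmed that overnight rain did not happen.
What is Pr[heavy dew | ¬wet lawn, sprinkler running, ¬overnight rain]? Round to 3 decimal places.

Pr[heavy dew | ¬wet lawn, sprinkler running, ¬overnight rain] ≈ 0.088

By total probability over both values of heavy dew:
  P(¬wet lawn | sprinkler running, ¬overnight rain) = 0.31·0.75 + 0.09·0.25
        = 0.232500 + 0.022500 = 0.255000
Keeping only the heavy dew-present terms gives 0.022500, so
  P(heavy dew | ¬wet lawn, sprinkler running, ¬overnight rain) = 0.022500 / 0.255000 ≈ 0.088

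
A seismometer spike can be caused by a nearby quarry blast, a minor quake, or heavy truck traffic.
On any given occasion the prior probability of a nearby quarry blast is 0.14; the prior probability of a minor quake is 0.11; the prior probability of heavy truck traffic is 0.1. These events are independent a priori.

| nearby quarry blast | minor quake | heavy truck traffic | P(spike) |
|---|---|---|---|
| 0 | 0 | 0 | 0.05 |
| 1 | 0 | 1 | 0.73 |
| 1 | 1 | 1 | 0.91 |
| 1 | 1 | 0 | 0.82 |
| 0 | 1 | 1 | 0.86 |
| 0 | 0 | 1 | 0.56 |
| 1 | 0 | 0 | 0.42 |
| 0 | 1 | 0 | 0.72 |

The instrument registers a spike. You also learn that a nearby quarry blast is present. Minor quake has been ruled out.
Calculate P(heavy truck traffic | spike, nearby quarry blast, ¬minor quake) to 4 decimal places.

By total probability over both values of heavy truck traffic:
  P(spike | nearby quarry blast, ¬minor quake) = 0.42×0.9 + 0.73×0.1
        = 0.378000 + 0.073000 = 0.451000
Configurations with heavy truck traffic contribute 0.073000, so
  P(heavy truck traffic | spike, nearby quarry blast, ¬minor quake) = 0.073000 / 0.451000 ≈ 0.1619

P(heavy truck traffic | spike, nearby quarry blast, ¬minor quake) ≈ 0.1619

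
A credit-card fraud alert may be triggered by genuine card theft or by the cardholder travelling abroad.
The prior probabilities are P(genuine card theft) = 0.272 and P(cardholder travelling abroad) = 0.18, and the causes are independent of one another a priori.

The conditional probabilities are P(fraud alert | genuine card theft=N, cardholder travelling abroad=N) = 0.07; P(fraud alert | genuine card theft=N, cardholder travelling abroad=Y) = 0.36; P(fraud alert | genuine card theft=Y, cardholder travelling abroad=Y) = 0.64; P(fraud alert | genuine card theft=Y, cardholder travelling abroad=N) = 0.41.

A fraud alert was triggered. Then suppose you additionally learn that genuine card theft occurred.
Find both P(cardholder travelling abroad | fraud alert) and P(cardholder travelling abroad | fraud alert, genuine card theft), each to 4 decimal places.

P(cardholder travelling abroad | fraud alert) ≈ 0.3708; P(cardholder travelling abroad | fraud alert, genuine card theft) ≈ 0.2552

For the numerator, keep only cardholder travelling abroad=true terms: 0.047174 + 0.031334 = 0.078508
The normalizing constant is 0.07·0.728·0.82 + 0.36·0.728·0.18 + 0.41·0.272·0.82 + 0.64·0.272·0.18 = 0.211741
P(cardholder travelling abroad | fraud alert) = 0.078508/0.211741 ≈ 0.3708

With the extra evidence:
Enumerate both values of cardholder travelling abroad and weight by the priors:
  P(fraud alert | genuine card theft) = 0.41·0.82 + 0.64·0.18
        = 0.336200 + 0.115200 = 0.451400
Configurations with cardholder travelling abroad contribute 0.115200, so
  P(cardholder travelling abroad | fraud alert, genuine card theft) = 0.115200 / 0.451400 ≈ 0.2552
This is intercausal reasoning (explaining away): once genuine card theft accounts for the fraud alert, cardholder travelling abroad becomes less likely.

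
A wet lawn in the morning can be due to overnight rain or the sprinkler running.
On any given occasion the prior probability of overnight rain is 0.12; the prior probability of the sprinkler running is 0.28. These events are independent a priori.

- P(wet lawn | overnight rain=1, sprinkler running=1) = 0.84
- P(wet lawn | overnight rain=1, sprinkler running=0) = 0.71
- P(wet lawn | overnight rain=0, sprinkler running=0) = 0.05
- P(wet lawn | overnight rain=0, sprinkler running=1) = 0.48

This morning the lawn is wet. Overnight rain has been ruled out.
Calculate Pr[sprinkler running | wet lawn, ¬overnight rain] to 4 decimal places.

Pr[sprinkler running | wet lawn, ¬overnight rain] ≈ 0.7887

For the numerator, keep only sprinkler running=true terms: 0.48*0.28 = 0.134400
Denominator P(wet lawn | ¬overnight rain): 0.05*0.72 + 0.48*0.28 = 0.170400
Posterior = 0.134400 / 0.170400 ≈ 0.7887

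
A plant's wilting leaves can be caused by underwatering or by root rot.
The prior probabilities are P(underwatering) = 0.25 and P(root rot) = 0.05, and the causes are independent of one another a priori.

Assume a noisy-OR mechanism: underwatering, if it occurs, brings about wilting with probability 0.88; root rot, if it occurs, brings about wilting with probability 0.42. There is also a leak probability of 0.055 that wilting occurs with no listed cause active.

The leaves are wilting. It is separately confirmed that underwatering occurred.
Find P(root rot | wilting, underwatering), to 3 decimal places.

Under noisy-OR, P(wilting | causes) = 1 − (1−0.055)·∏(1−qᵢ) over the active causes.
Enumerate both values of root rot and weight by the priors:
  P(wilting | underwatering) = 0.8866×0.95 + 0.934228×0.05
        = 0.842270 + 0.046711 = 0.888981
Configurations with root rot contribute 0.046711, so
  P(root rot | wilting, underwatering) = 0.046711 / 0.888981 ≈ 0.053

P(root rot | wilting, underwatering) ≈ 0.053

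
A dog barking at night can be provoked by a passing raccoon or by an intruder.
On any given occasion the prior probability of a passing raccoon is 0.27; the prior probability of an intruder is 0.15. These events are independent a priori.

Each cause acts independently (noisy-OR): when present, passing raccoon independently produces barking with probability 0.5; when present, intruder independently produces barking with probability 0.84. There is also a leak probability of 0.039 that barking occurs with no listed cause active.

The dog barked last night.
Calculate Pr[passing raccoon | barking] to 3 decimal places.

Pr[passing raccoon | barking] ≈ 0.573

Under noisy-OR, P(barking | causes) = 1 − (1−0.039)·∏(1−qᵢ) over the active causes.
Enumerate the 4 (passing raccoon, intruder) configurations and weight by the priors:
  P(barking) = 0.039*0.73*0.85 + 0.84624*0.73*0.15 + 0.5195*0.27*0.85 + 0.92312*0.27*0.15
        = 0.024199 + 0.092663 + 0.119225 + 0.037386 = 0.273473
Configurations with passing raccoon contribute 0.156611, so
  P(passing raccoon | barking) = 0.156611 / 0.273473 ≈ 0.573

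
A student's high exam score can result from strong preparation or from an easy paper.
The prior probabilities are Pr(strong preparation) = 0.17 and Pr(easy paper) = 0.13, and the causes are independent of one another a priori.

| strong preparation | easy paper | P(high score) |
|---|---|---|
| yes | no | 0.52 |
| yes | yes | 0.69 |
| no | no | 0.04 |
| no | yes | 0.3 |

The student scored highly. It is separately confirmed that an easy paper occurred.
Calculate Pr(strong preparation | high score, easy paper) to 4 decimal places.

P(high score | easy paper) = 0.3×0.83 + 0.69×0.17 = 0.249000 + 0.117300 = 0.366300
Of this, 0.117300 comes from 0.69×0.17 (the strong preparation=true cases).
So P(strong preparation | high score, easy paper) = 0.117300/0.366300 ≈ 0.3202.

Pr(strong preparation | high score, easy paper) ≈ 0.3202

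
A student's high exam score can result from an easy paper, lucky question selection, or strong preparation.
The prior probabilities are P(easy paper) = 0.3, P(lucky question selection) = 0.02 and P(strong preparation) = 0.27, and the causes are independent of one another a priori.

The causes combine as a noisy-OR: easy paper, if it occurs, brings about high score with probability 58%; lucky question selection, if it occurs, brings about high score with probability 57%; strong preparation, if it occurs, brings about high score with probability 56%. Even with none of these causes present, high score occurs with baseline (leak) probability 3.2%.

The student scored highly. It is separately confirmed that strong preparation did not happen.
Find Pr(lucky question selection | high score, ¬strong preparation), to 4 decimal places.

Pr(lucky question selection | high score, ¬strong preparation) ≈ 0.0626

Under noisy-OR, P(high score | causes) = 1 − (1−0.032)·∏(1−qᵢ) over the active causes.
Numerator (weight on configurations with lucky question selection): 0.008173 + 0.004951 = 0.013124
Normalizer over all consistent configurations: 0.032*0.7*0.98 + 0.58376*0.7*0.02 + 0.59344*0.3*0.98 + 0.825179*0.3*0.02 = 0.209547
P(lucky question selection | high score, ¬strong preparation) = 0.013124/0.209547 ≈ 0.0626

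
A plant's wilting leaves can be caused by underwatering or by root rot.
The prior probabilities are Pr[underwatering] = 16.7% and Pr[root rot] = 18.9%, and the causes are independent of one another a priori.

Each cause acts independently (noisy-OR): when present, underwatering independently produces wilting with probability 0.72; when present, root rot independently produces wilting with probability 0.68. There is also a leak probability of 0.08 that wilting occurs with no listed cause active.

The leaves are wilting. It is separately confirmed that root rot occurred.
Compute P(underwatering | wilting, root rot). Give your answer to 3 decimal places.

Under noisy-OR, P(wilting | causes) = 1 − (1−0.08)·∏(1−qᵢ) over the active causes.
Sum P(wilting|·) weighted by the priors over both values of underwatering:
  P(wilting | root rot) = 0.7056·0.833 + 0.917568·0.167
        = 0.587765 + 0.153234 = 0.740999
Configurations with underwatering contribute 0.153234, so
  P(underwatering | wilting, root rot) = 0.153234 / 0.740999 ≈ 0.207

P(underwatering | wilting, root rot) ≈ 0.207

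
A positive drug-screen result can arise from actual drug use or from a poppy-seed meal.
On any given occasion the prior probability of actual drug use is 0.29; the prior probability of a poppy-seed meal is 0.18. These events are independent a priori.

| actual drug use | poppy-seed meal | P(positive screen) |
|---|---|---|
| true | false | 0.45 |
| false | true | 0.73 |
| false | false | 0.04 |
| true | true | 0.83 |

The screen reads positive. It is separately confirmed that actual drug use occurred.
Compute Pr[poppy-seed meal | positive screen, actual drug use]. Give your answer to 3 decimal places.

Pr[poppy-seed meal | positive screen, actual drug use] ≈ 0.288

Enumerate both values of poppy-seed meal and weight by the priors:
  P(positive screen | actual drug use) = 0.45×0.82 + 0.83×0.18
        = 0.369000 + 0.149400 = 0.518400
Keeping only the poppy-seed meal-present terms gives 0.149400, so
  P(poppy-seed meal | positive screen, actual drug use) = 0.149400 / 0.518400 ≈ 0.288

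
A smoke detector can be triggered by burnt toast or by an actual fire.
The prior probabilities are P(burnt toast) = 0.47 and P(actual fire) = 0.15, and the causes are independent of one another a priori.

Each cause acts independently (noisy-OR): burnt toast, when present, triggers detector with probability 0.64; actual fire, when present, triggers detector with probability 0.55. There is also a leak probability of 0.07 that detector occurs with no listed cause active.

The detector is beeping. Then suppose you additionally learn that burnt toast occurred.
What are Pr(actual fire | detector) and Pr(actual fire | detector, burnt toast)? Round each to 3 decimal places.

Under noisy-OR, P(detector | causes) = 1 − (1−0.07)·∏(1−qᵢ) over the active causes.
For the numerator, keep only actual fire=true terms: 0.046229 + 0.059878 = 0.106107
The normalizing constant is 0.07×0.53×0.85 + 0.5815×0.53×0.15 + 0.6652×0.47×0.85 + 0.84934×0.47×0.15 = 0.403389
Posterior = 0.106107 / 0.403389 ≈ 0.263

With the extra evidence:
P(detector | burnt toast) = 0.6652*0.85 + 0.84934*0.15 = 0.565420 + 0.127401 = 0.692821
The actual fire-present share is 0.84934*0.15 = 0.127401.
Hence the posterior is 0.127401/0.692821 ≈ 0.184.
The drop from 0.263 to 0.184 is the explaining-away (discounting) effect.

Pr(actual fire | detector) ≈ 0.263; Pr(actual fire | detector, burnt toast) ≈ 0.184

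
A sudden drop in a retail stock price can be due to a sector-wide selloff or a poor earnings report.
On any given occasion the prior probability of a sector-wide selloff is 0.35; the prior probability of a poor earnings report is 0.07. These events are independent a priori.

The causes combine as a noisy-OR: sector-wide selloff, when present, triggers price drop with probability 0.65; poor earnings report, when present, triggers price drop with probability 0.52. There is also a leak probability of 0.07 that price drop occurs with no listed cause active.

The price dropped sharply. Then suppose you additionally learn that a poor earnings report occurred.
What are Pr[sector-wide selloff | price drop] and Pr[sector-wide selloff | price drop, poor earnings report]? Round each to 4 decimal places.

Pr[sector-wide selloff | price drop] ≈ 0.7806; Pr[sector-wide selloff | price drop, poor earnings report] ≈ 0.4508

Under noisy-OR, P(price drop | causes) = 1 − (1−0.07)·∏(1−qᵢ) over the active causes.
For the numerator, keep only sector-wide selloff=true terms: 0.219550 + 0.020672 = 0.240222
Normalizer over all consistent configurations: 0.07·0.65·0.93 + 0.5536·0.65·0.07 + 0.6745·0.35·0.93 + 0.84376·0.35·0.07 = 0.307726
Posterior = 0.240222 / 0.307726 ≈ 0.7806

With the extra evidence:
By total probability over both values of sector-wide selloff:
  P(price drop | poor earnings report) = 0.5536·0.65 + 0.84376·0.35
        = 0.359840 + 0.295316 = 0.655156
Configurations with sector-wide selloff contribute 0.295316, so
  P(sector-wide selloff | price drop, poor earnings report) = 0.295316 / 0.655156 ≈ 0.4508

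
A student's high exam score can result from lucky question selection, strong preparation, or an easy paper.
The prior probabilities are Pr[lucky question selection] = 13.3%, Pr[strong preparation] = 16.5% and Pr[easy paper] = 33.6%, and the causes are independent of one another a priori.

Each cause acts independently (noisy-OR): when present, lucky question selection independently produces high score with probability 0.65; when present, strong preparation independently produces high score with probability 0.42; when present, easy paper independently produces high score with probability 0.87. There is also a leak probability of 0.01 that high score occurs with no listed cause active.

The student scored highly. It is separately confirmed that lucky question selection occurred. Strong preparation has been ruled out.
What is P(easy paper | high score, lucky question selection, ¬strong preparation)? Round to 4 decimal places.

Under noisy-OR, P(high score | causes) = 1 − (1−0.01)·∏(1−qᵢ) over the active causes.
P(high score | lucky question selection, ¬strong preparation) = 0.6535×0.664 + 0.954955×0.336 = 0.433924 + 0.320865 = 0.754789
Restricting to configurations with easy paper present: 0.954955×0.336 = 0.320865.
Hence the posterior is 0.320865/0.754789 ≈ 0.4251.

P(easy paper | high score, lucky question selection, ¬strong preparation) ≈ 0.4251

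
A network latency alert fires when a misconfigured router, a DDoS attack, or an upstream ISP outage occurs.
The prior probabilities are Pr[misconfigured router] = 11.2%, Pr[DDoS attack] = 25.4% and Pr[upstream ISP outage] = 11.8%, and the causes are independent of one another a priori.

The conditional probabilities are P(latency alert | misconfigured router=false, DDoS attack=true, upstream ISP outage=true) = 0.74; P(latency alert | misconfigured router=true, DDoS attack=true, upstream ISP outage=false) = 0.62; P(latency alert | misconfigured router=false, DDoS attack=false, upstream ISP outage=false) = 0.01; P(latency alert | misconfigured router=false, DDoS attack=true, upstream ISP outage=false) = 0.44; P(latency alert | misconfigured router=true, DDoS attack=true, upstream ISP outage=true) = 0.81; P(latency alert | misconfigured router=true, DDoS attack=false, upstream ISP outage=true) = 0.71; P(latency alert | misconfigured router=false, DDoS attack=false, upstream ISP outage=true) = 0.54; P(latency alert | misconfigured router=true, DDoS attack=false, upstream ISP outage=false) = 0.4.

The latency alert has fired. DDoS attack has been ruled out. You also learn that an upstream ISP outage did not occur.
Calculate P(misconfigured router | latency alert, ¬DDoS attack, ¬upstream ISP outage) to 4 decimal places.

P(misconfigured router | latency alert, ¬DDoS attack, ¬upstream ISP outage) ≈ 0.8346

By total probability over both values of misconfigured router:
  P(latency alert | ¬DDoS attack, ¬upstream ISP outage) = 0.01×0.888 + 0.4×0.112
        = 0.008880 + 0.044800 = 0.053680
The terms with misconfigured router present sum to 0.044800, so
  P(misconfigured router | latency alert, ¬DDoS attack, ¬upstream ISP outage) = 0.044800 / 0.053680 ≈ 0.8346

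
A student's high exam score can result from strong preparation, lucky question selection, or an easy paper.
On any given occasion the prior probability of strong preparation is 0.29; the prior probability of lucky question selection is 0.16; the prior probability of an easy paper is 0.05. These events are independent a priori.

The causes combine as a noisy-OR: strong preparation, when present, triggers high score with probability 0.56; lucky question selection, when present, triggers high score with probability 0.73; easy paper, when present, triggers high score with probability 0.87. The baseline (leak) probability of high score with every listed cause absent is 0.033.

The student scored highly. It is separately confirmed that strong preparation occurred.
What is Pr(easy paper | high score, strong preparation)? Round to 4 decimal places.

Under noisy-OR, P(high score | causes) = 1 − (1−0.033)·∏(1−qᵢ) over the active causes.
P(high score | strong preparation) = 0.57452×0.84×0.95 + 0.944688×0.84×0.05 + 0.88512×0.16×0.95 + 0.985066×0.16×0.05 = 0.458467 + 0.039677 + 0.134538 + 0.007881 = 0.640563
Of this, 0.047558 comes from 0.039677 + 0.007881 (the easy paper=true cases).
So P(easy paper | high score, strong preparation) = 0.047558/0.640563 ≈ 0.0742.

Pr(easy paper | high score, strong preparation) ≈ 0.0742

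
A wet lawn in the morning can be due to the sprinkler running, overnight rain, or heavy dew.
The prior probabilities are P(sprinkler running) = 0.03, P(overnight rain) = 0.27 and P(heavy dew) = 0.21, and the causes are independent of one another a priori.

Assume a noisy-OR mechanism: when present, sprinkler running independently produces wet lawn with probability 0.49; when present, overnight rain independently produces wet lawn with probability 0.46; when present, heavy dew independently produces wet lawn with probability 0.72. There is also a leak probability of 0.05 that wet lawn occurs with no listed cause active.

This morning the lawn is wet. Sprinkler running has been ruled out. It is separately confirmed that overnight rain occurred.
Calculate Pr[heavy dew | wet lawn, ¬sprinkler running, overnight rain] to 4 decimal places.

Pr[heavy dew | wet lawn, ¬sprinkler running, overnight rain] ≈ 0.3185

Under noisy-OR, P(wet lawn | causes) = 1 − (1−0.05)·∏(1−qᵢ) over the active causes.
By total probability over both values of heavy dew:
  P(wet lawn | ¬sprinkler running, overnight rain) = 0.487*0.79 + 0.85636*0.21
        = 0.384730 + 0.179836 = 0.564566
Keeping only the heavy dew-present terms gives 0.179836, so
  P(heavy dew | wet lawn, ¬sprinkler running, overnight rain) = 0.179836 / 0.564566 ≈ 0.3185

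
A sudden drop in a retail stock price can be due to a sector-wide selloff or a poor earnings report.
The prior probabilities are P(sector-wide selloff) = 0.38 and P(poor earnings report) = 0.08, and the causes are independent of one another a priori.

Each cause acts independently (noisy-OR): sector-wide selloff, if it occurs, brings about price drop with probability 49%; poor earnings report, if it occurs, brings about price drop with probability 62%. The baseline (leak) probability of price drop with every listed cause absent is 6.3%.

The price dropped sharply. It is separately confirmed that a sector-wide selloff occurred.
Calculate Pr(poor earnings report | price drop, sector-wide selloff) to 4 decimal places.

Pr(poor earnings report | price drop, sector-wide selloff) ≈ 0.1200

Under noisy-OR, P(price drop | causes) = 1 − (1−0.063)·∏(1−qᵢ) over the active causes.
Numerator (weight on configurations with poor earnings report): 0.818409·0.08 = 0.065473
The normalizing constant is 0.52213·0.92 + 0.818409·0.08 = 0.545833
P(poor earnings report | price drop, sector-wide selloff) = 0.065473/0.545833 ≈ 0.1200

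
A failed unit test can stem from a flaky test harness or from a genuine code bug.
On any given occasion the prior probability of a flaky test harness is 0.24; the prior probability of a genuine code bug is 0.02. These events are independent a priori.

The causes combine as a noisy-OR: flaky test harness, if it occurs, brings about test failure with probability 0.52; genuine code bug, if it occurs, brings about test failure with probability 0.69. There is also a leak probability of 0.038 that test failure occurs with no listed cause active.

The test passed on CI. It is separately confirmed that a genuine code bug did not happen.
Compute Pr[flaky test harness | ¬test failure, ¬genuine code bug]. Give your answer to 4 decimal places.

Under noisy-OR, P(test failure | causes) = 1 − (1−0.038)·∏(1−qᵢ) over the active causes.
Sum P(¬test failure|·) weighted by the priors over both values of flaky test harness:
  P(¬test failure | ¬genuine code bug) = 0.962×0.76 + 0.46176×0.24
        = 0.731120 + 0.110822 = 0.841942
The terms with flaky test harness present sum to 0.110822, so
  P(flaky test harness | ¬test failure, ¬genuine code bug) = 0.110822 / 0.841942 ≈ 0.1316

Pr[flaky test harness | ¬test failure, ¬genuine code bug] ≈ 0.1316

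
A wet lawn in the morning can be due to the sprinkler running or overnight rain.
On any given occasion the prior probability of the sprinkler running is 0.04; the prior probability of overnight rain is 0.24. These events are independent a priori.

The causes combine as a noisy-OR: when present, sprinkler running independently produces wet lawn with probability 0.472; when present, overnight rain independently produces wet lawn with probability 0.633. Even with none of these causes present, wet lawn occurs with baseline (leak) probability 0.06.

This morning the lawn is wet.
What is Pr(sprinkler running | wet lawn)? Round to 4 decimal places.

Pr(sprinkler running | wet lawn) ≈ 0.1063

Under noisy-OR, P(wet lawn | causes) = 1 − (1−0.06)·∏(1−qᵢ) over the active causes.
P(wet lawn) = 0.06·0.96·0.76 + 0.65502·0.96·0.24 + 0.50368·0.04·0.76 + 0.817851·0.04·0.24 = 0.043776 + 0.150917 + 0.015312 + 0.007851 = 0.217856
The sprinkler running-present share is 0.015312 + 0.007851 = 0.023163.
So P(sprinkler running | wet lawn) = 0.023163/0.217856 ≈ 0.1063.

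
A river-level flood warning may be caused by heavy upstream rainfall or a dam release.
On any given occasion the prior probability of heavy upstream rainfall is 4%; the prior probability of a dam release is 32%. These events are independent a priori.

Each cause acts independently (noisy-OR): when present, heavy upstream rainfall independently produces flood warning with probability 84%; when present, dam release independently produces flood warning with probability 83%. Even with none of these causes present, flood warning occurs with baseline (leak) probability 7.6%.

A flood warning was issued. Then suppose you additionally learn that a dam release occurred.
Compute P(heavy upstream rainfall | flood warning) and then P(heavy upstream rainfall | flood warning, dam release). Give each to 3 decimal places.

Under noisy-OR, P(flood warning | causes) = 1 − (1−0.076)·∏(1−qᵢ) over the active causes.
Numerator (weight on configurations with heavy upstream rainfall): 0.023179 + 0.012478 = 0.035657
Denominator P(flood warning): 0.076·0.96·0.68 + 0.84292·0.96·0.32 + 0.85216·0.04·0.68 + 0.974867·0.04·0.32 = 0.344215
P(heavy upstream rainfall | flood warning) = 0.035657/0.344215 ≈ 0.104

Now condition on the additional information:
Weight on heavy upstream rainfall=true, given the evidence: 0.974867×0.04 = 0.038995
Normalizer over all consistent configurations: 0.84292×0.96 + 0.974867×0.04 = 0.848198
P(heavy upstream rainfall | flood warning, dam release) = 0.038995/0.848198 ≈ 0.046
— dam release explains away the evidence for heavy upstream rainfall.

P(heavy upstream rainfall | flood warning) ≈ 0.104; P(heavy upstream rainfall | flood warning, dam release) ≈ 0.046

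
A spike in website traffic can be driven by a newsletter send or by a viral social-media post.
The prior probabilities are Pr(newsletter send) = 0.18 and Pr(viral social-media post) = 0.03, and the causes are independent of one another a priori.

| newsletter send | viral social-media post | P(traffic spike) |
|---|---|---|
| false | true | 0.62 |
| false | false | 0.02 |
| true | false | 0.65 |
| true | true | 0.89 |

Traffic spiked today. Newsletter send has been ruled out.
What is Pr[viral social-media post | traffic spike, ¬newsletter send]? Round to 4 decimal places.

Pr[viral social-media post | traffic spike, ¬newsletter send] ≈ 0.4895

Weight on viral social-media post=true, given the evidence: 0.62*0.03 = 0.018600
The normalizing constant is 0.02*0.97 + 0.62*0.03 = 0.038000
P(viral social-media post | traffic spike, ¬newsletter send) = 0.018600/0.038000 ≈ 0.4895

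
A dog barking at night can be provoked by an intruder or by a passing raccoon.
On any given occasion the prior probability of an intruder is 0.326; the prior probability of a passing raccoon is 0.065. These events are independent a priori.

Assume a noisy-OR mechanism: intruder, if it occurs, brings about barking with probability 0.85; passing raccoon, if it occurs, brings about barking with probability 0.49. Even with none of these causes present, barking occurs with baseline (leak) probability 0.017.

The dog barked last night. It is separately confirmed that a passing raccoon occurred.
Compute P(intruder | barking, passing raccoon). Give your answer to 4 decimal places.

P(intruder | barking, passing raccoon) ≈ 0.4729

Under noisy-OR, P(barking | causes) = 1 − (1−0.017)·∏(1−qᵢ) over the active causes.
Enumerate both values of intruder and weight by the priors:
  P(barking | passing raccoon) = 0.49867·0.674 + 0.924801·0.326
        = 0.336104 + 0.301485 = 0.637589
Configurations with intruder contribute 0.301485, so
  P(intruder | barking, passing raccoon) = 0.301485 / 0.637589 ≈ 0.4729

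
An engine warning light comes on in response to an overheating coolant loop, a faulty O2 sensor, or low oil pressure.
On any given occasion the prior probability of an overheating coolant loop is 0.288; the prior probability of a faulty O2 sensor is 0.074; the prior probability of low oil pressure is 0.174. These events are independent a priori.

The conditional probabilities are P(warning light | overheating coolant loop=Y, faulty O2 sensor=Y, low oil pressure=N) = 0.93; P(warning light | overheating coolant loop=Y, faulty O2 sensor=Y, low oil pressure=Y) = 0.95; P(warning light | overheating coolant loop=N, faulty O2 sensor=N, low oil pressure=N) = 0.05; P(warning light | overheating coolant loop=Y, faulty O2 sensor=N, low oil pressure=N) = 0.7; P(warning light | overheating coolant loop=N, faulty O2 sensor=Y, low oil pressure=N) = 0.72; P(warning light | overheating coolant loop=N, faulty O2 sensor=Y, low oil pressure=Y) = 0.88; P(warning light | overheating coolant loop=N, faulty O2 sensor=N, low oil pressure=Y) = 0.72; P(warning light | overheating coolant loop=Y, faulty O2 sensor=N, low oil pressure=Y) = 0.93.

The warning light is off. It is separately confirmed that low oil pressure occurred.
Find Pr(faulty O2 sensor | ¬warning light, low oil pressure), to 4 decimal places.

Pr(faulty O2 sensor | ¬warning light, low oil pressure) ≈ 0.0351

P(¬warning light | low oil pressure) = 0.28×0.712×0.926 + 0.12×0.712×0.074 + 0.07×0.288×0.926 + 0.05×0.288×0.074 = 0.184607 + 0.006323 + 0.018668 + 0.001066 = 0.210664
The faulty O2 sensor-present share is 0.006323 + 0.001066 = 0.007389.
P(faulty O2 sensor | ¬warning light, low oil pressure) = 0.007389 / 0.210664 ≈ 0.0351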